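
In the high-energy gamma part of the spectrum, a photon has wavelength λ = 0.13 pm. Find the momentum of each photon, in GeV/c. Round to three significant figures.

9.54e-3 GeV/c

Take h = 6.62607015e-34 J·s, c = 2.99792458e8 m/s, 1 eV = 1.602176634e-19 J.
In SI units: λ = 0.13 pm = 1.3e-13 m.
Since p = h/λ for a photon, p = 5.097e-21 kg·m/s.
Converting to GeV/c: p = 0.009537 GeV/c ≈ 9.54e-3 GeV/c.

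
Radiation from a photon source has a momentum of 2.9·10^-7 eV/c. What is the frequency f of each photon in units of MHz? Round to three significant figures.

In SI units: p = 2.9·10^-7 eV/c = 1.5498·10^-34 kg·m/s.
Apply f = pc/h: f = 7.012·10^7 Hz.
Converting to MHz: f = 70.12 MHz ≈ 70.1 MHz.

70.1 MHz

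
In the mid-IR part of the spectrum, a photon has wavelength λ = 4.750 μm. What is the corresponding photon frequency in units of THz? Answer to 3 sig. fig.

Take c = 2.99792458 × 10^8 m/s.
Convert to SI: λ = 4.750 μm = 4.750 × 10^-6 m.
The photon relation is f = c/λ, giving f = 6.311 × 10^13 Hz.
Converting to THz: f = 63.11 THz ≈ 63.1 THz.

63.1 THz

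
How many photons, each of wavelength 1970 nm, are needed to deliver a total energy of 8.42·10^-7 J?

Per-photon energy: E = 1.008·10^-19 J (from wavelength = 1970 nm).
N = E_total / E_photon = 8.42·10^-7 J / 1.008·10^-19 J = 8.35·10^12.

8.35·10^12 photons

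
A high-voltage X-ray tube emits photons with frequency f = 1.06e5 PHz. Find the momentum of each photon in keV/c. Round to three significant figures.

(h = 6.62607015e-34 J·s, c = 2.99792458e8 m/s, 1 eV = 1.602176634e-19 J.)
Convert to SI: f = 1.06e5 PHz = 1.06e20 Hz.
For a photon p = hf/c, so p = 2.343e-22 kg·m/s.
Converting to keV/c: p = 438.4 keV/c ≈ 438 keV/c.

438 keV/c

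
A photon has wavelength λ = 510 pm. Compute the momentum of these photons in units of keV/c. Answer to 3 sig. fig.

2.43 keV/c

(h = 6.62607015 × 10^-34 J·s, c = 2.99792458 × 10^8 m/s, 1 eV = 1.602176634 × 10^-19 J.)
In SI units: λ = 510 pm = 5.1 × 10^-10 m.
For a photon p = h/λ, so p = 1.299 × 10^-24 kg·m/s.
Converting to keV/c: p = 2.431 keV/c ≈ 2.43 keV/c.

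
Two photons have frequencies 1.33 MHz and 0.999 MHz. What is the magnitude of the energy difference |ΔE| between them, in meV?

1.37 × 10^-6 meV

Using E = hf: E₁ = 8.813 × 10^-28 J, E₂ = 6.619 × 10^-28 J.
|ΔE| = |8.813 × 10^-28 − 6.619 × 10^-28| = 2.19 × 10^-28 J = 1.37 × 10^-6 meV.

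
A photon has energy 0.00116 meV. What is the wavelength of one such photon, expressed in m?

Use h = 6.62607015e-34 J·s, c = 2.99792458e8 m/s, 1 eV = 1.602176634e-19 J.
First convert: E = 0.00116 meV = 1.8585e-25 J.
For a photon λ = hc/E, so λ = 1.069 m.
So λ ≈ 1.07 m.

1.07 m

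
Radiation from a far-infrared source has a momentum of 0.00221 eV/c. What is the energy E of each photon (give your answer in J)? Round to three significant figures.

3.54e-22 J

Take c = 2.99792458e8 m/s, 1 eV = 1.602176634e-19 J.
Convert to SI: p = 0.00221 eV/c = 1.1811e-30 kg·m/s.
The photon relation is E = pc, giving E = 3.541e-22 J.
So E ≈ 3.54e-22 J.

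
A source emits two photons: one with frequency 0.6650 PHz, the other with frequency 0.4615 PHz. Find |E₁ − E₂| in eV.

Using E = hf: E₁ = 4.4063 × 10^-19 J, E₂ = 3.0579 × 10^-19 J.
|ΔE| = |4.4063 × 10^-19 − 3.0579 × 10^-19| = 1.35 × 10^-19 J = 0.842 eV.

0.842 eV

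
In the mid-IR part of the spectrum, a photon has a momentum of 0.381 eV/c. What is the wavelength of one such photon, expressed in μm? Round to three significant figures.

In SI units: p = 0.381 eV/c = 2.0362 × 10^-28 kg·m/s.
The photon relation is λ = h/p, giving λ = 3.254 × 10^-6 m.
Converting to μm: λ = 3.254 μm ≈ 3.25 μm.

3.25 μm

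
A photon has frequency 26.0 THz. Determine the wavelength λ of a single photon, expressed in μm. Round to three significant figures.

11.5 μm

In SI units: f = 26.0 THz = 2.60 × 10^13 Hz.
For a photon λ = c/f, so λ = 1.153 × 10^-5 m.
Converting to μm: λ = 11.53 μm ≈ 11.5 μm.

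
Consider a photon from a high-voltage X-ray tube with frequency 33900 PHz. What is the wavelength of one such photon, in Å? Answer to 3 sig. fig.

0.0884 Å

Use c = 2.99792458e8 m/s.
First convert: f = 33900 PHz = 3.39e19 Hz.
Since λ = c/f for a photon, λ = 8.843e-12 m.
Converting to Å: λ = 0.08843 Å ≈ 0.0884 Å.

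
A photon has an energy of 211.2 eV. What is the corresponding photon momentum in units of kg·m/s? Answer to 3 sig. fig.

1.13 × 10^-25 kg·m/s

Convert to SI: E = 211.2 eV = 3.3838 × 10^-17 J.
For a photon p = E/c, so p = 1.129 × 10^-25 kg·m/s.
So p ≈ 1.13 × 10^-25 kg·m/s.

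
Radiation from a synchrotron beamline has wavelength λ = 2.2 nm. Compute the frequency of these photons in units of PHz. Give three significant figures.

136 PHz

Use c = 2.99792458 × 10^8 m/s.
Convert to SI: λ = 2.2 nm = 2.2 × 10^-9 m.
For a photon f = c/λ, so f = 1.363 × 10^17 Hz.
Converting to PHz: f = 136.3 PHz ≈ 136 PHz.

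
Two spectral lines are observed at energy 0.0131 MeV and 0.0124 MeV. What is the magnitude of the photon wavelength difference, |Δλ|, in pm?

5.34 pm

Using λ = hc/E: λ₁ = 9.464 × 10^-11 m, λ₂ = 9.999 × 10^-11 m.
|Δλ| = |9.464 × 10^-11 − 9.999 × 10^-11| = 5.34 × 10^-12 m = 5.34 pm.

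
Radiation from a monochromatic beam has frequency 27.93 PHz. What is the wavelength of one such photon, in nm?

Use c = 2.99792458 × 10^8 m/s.
First convert: f = 27.93 PHz = 2.793 × 10^16 Hz.
Since λ = c/f for a photon, λ = 1.073 × 10^-8 m.
Converting to nm: λ = 10.73 nm ≈ 10.7 nm.

10.7 nm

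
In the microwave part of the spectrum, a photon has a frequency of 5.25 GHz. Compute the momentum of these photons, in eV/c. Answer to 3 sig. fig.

2.17e-5 eV/c

Take h = 6.62607015e-34 J·s, c = 2.99792458e8 m/s, 1 eV = 1.602176634e-19 J.
In SI units: f = 5.25 GHz = 5.25e9 Hz.
The photon relation is p = hf/c, giving p = 1.160e-32 kg·m/s.
Converting to eV/c: p = 2.171e-5 eV/c ≈ 2.17e-5 eV/c.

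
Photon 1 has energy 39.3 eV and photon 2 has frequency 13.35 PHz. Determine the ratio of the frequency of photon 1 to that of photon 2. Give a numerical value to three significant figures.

0.712

f_1 = 9.503 × 10^15 Hz (from energy = 39.3 eV, via f = E/h).
f_2 = 1.335 × 10^16 Hz (from frequency = 13.35 PHz, via f given directly).
Ratio = 9.503 × 10^15 / 1.335 × 10^16 = 0.712.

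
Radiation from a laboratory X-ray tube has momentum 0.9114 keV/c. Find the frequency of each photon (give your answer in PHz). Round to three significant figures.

In SI units: p = 0.9114 keV/c = 4.8708 × 10^-25 kg·m/s.
For a photon f = pc/h, so f = 2.204 × 10^17 Hz.
Converting to PHz: f = 220.4 PHz ≈ 220 PHz.

220 PHz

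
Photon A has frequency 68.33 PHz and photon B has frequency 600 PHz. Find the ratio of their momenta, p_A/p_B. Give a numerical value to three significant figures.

p_A = 1.510·10^-25 kg·m/s (from frequency = 68.33 PHz, via p = hf/c).
p_B = 1.326·10^-24 kg·m/s (from frequency = 600 PHz, via p = hf/c).
Ratio = 1.510·10^-25 / 1.326·10^-24 = 0.114.

0.114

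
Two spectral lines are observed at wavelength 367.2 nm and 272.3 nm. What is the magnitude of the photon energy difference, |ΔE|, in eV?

Using E = hc/λ: E₁ = 5.4097 × 10^-19 J, E₂ = 7.2951 × 10^-19 J.
|ΔE| = |5.4097 × 10^-19 − 7.2951 × 10^-19| = 1.89 × 10^-19 J = 1.18 eV.

1.18 eV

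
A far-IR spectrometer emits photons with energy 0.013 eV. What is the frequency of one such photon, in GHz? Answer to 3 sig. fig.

3140 GHz

Convert to SI: E = 0.013 eV = 2.0828 × 10^-21 J.
Since f = E/h for a photon, f = 3.143 × 10^12 Hz.
Converting to GHz: f = 3143 GHz ≈ 3140 GHz.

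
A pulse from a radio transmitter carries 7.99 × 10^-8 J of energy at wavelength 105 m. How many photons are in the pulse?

Per-photon energy: E = 1.892 × 10^-27 J (from wavelength = 105 m).
N = E_total / E_photon = 7.99 × 10^-8 J / 1.892 × 10^-27 J = 4.22 × 10^19.

4.22 × 10^19 photons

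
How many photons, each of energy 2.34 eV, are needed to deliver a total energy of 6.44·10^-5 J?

Per-photon energy: E = 3.749·10^-19 J (from energy = 2.34 eV).
N = E_total / E_photon = 6.44·10^-5 J / 3.749·10^-19 J = 1.72·10^14.

1.72·10^14 photons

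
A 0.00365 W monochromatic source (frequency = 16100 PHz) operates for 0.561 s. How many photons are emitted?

Total energy: E_total = P·t = 0.00365 × 0.561 = 0.002048 J.
Per-photon energy: E = 1.067e-14 J.
N = E_total / E_photon = 1.92e11.

1.92e11 photons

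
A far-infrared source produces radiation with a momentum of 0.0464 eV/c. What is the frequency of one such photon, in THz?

(h = 6.62607015 × 10^-34 J·s, c = 2.99792458 × 10^8 m/s, 1 eV = 1.602176634 × 10^-19 J.)
First convert: p = 0.0464 eV/c = 2.4797 × 10^-29 kg·m/s.
Since f = pc/h for a photon, f = 1.122 × 10^13 Hz.
Converting to THz: f = 11.22 THz ≈ 11.2 THz.

11.2 THz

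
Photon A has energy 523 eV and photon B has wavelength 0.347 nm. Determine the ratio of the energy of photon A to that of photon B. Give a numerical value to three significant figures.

0.146

E_A = 8.379 × 10^-17 J (from energy = 523 eV, via E given directly).
E_B = 5.725 × 10^-16 J (from wavelength = 0.347 nm, via E = hc/λ).
Ratio = 8.379 × 10^-17 / 5.725 × 10^-16 = 0.146.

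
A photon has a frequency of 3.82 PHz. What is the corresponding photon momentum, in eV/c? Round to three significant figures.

Take h = 6.62607015e-34 J·s, c = 2.99792458e8 m/s, 1 eV = 1.602176634e-19 J.
Convert to SI: f = 3.82 PHz = 3.82e15 Hz.
The photon relation is p = hf/c, giving p = 8.443e-27 kg·m/s.
Converting to eV/c: p = 15.80 eV/c ≈ 15.8 eV/c.

15.8 eV/c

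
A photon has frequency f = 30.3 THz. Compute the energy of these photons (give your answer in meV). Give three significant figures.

Use h = 6.62607015 × 10^-34 J·s, 1 eV = 1.602176634 × 10^-19 J.
Convert to SI: f = 30.3 THz = 3.03 × 10^13 Hz.
For a photon E = hf, so E = 2.008 × 10^-20 J.
Converting to meV: E = 125.3 meV ≈ 125 meV.

125 meV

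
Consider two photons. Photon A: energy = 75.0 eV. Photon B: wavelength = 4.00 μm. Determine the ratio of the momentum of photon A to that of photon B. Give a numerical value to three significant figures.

242

p_A = 4.008e-26 kg·m/s (from energy = 75.0 eV, via p = E/c).
p_B = 1.657e-28 kg·m/s (from wavelength = 4.00 μm, via p = h/λ).
Ratio = 4.008e-26 / 1.657e-28 = 242.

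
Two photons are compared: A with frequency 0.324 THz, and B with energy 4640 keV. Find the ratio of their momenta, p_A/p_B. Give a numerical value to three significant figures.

2.89 × 10^-10

p_A = 7.161 × 10^-31 kg·m/s (from frequency = 0.324 THz, via p = hf/c).
p_B = 2.480 × 10^-21 kg·m/s (from energy = 4640 keV, via p = E/c).
Ratio = 7.161 × 10^-31 / 2.480 × 10^-21 = 2.89 × 10^-10.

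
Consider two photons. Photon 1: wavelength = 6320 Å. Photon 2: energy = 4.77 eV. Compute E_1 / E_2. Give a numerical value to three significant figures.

0.411

E_1 = 3.143 × 10^-19 J (from wavelength = 6320 Å, via E = hc/λ).
E_2 = 7.642 × 10^-19 J (from energy = 4.77 eV, via E given directly).
Ratio = 3.143 × 10^-19 / 7.642 × 10^-19 = 0.411.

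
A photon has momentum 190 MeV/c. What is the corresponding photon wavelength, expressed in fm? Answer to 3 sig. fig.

6.53 fm

(h = 6.62607015 × 10^-34 J·s, c = 2.99792458 × 10^8 m/s, 1 eV = 1.602176634 × 10^-19 J.)
Convert to SI: p = 190 MeV/c = 1.0154 × 10^-19 kg·m/s.
For a photon λ = h/p, so λ = 6.525 × 10^-15 m.
Converting to fm: λ = 6.525 fm ≈ 6.53 fm.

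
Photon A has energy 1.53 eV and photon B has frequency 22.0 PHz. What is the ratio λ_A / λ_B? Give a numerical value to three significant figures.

λ_A = 8.104 × 10^-7 m (from energy = 1.53 eV, via λ = hc/E).
λ_B = 1.363 × 10^-8 m (from frequency = 22.0 PHz, via λ = c/f).
Ratio = 8.104 × 10^-7 / 1.363 × 10^-8 = 59.5.

59.5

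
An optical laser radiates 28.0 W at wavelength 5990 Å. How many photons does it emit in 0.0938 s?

7.92·10^18 photons

Total energy: E_total = P·t = 28.0 × 0.0938 = 2.626 J.
Per-photon energy: E = 3.316·10^-19 J.
N = E_total / E_photon = 7.92·10^18.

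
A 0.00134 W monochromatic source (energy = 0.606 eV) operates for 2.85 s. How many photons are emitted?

Total energy: E_total = P·t = 0.00134 × 2.85 = 0.003819 J.
Per-photon energy: E = 9.709·10^-20 J.
N = E_total / E_photon = 3.93·10^16.

3.93·10^16 photons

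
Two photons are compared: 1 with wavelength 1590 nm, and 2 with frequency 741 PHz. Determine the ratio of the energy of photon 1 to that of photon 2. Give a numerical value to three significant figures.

E_1 = 1.249e-19 J (from wavelength = 1590 nm, via E = hc/λ).
E_2 = 4.910e-16 J (from frequency = 741 PHz, via E = hf).
Ratio = 1.249e-19 / 4.910e-16 = 2.54e-4.

2.54e-4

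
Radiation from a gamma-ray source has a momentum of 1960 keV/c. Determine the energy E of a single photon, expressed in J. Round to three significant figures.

3.14e-13 J

Use c = 2.99792458e8 m/s, 1 eV = 1.602176634e-19 J.
Convert to SI: p = 1960 keV/c = 1.0475e-21 kg·m/s.
The photon relation is E = pc, giving E = 3.140e-13 J.
So E ≈ 3.14e-13 J.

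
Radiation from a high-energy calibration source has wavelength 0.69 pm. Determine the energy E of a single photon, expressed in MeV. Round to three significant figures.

Use h = 6.62607015e-34 J·s, c = 2.99792458e8 m/s, 1 eV = 1.602176634e-19 J.
In SI units: λ = 0.69 pm = 6.9e-13 m.
Apply E = hc/λ: E = 2.879e-13 J.
Converting to MeV: E = 1.797 MeV ≈ 1.80 MeV.

1.80 MeV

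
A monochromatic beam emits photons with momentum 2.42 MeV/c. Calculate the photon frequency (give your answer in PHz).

Use h = 6.62607015·10^-34 J·s, c = 2.99792458·10^8 m/s, 1 eV = 1.602176634·10^-19 J.
In SI units: p = 2.42 MeV/c = 1.2933·10^-21 kg·m/s.
Since f = pc/h for a photon, f = 5.852·10^20 Hz.
Converting to PHz: f = 585200 PHz ≈ 5.85·10^5 PHz.

5.85·10^5 PHz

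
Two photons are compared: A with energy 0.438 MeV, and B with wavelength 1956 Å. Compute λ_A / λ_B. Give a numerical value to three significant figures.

1.45e-5

λ_A = 2.831e-12 m (from energy = 0.438 MeV, via λ = hc/E).
λ_B = 1.956e-7 m (from wavelength = 1956 Å, via λ given directly).
Ratio = 2.831e-12 / 1.956e-7 = 1.45e-5.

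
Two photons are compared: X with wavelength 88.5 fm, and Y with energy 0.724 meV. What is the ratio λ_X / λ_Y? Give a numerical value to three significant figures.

λ_X = 8.850e-14 m (from wavelength = 88.5 fm, via λ given directly).
λ_Y = 0.001712 m (from energy = 0.724 meV, via λ = hc/E).
Ratio = 8.850e-14 / 0.001712 = 5.17e-11.

5.17e-11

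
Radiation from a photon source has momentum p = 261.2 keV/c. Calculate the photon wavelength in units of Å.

0.0475 Å

Take h = 6.62607015e-34 J·s, c = 2.99792458e8 m/s, 1 eV = 1.602176634e-19 J.
First convert: p = 261.2 keV/c = 1.3959e-22 kg·m/s.
The photon relation is λ = h/p, giving λ = 4.747e-12 m.
Converting to Å: λ = 0.04747 Å ≈ 0.0475 Å.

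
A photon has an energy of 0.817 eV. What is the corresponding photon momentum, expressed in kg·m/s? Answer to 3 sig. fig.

4.37 × 10^-28 kg·m/s

Convert to SI: E = 0.817 eV = 1.3090 × 10^-19 J.
The photon relation is p = E/c, giving p = 4.366 × 10^-28 kg·m/s.
So p ≈ 4.37 × 10^-28 kg·m/s.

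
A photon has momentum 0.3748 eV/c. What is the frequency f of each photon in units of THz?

Convert to SI: p = 0.3748 eV/c = 2.0030 × 10^-28 kg·m/s.
The photon relation is f = pc/h, giving f = 9.063 × 10^13 Hz.
Converting to THz: f = 90.63 THz ≈ 90.6 THz.

90.6 THz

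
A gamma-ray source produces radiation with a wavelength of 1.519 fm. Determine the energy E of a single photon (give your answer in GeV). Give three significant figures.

In SI units: λ = 1.519 fm = 1.519·10^-15 m.
For a photon E = hc/λ, so E = 1.308·10^-10 J.
Converting to GeV: E = 0.8162 GeV ≈ 0.816 GeV.

0.816 GeV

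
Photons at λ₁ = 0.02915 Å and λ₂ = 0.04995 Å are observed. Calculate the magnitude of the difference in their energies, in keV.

Using E = hc/λ: E₁ = 6.8146 × 10^-14 J, E₂ = 3.9769 × 10^-14 J.
|ΔE| = |6.8146 × 10^-14 − 3.9769 × 10^-14| = 2.84 × 10^-14 J = 177 keV.

177 keV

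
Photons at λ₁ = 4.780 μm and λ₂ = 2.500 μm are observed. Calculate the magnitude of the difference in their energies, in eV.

0.237 eV

Using E = hc/λ: E₁ = 4.1557e-20 J, E₂ = 7.9458e-20 J.
|ΔE| = |4.1557e-20 − 7.9458e-20| = 3.79e-20 J = 0.237 eV.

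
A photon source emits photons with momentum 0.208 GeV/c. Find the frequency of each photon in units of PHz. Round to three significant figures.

5.03 × 10^7 PHz

In SI units: p = 0.208 GeV/c = 1.1116 × 10^-19 kg·m/s.
For a photon f = pc/h, so f = 5.029 × 10^22 Hz.
Converting to PHz: f = 5.029 × 10^7 PHz ≈ 5.03 × 10^7 PHz.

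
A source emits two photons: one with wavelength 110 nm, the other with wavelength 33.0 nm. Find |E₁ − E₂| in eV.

26.3 eV

Using E = hc/λ: E₁ = 1.806 × 10^-18 J, E₂ = 6.020 × 10^-18 J.
|ΔE| = |1.806 × 10^-18 − 6.020 × 10^-18| = 4.21 × 10^-18 J = 26.3 eV.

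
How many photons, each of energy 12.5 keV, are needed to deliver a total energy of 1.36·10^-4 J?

Per-photon energy: E = 2.003·10^-15 J (from energy = 12.5 keV).
N = E_total / E_photon = 1.36·10^-4 J / 2.003·10^-15 J = 6.79·10^10.

6.79·10^10 photons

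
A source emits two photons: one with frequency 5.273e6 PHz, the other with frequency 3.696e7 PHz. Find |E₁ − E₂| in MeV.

Using E = hf: E₁ = 3.4939e-12 J, E₂ = 2.4490e-11 J.
|ΔE| = |3.4939e-12 − 2.4490e-11| = 2.10e-11 J = 131 MeV.

131 MeV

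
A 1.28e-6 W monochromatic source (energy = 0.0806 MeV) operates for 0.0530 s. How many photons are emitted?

5.25e6 photons

Total energy: E_total = P·t = 1.28e-6 × 0.0530 = 6.784e-8 J.
Per-photon energy: E = 1.291e-14 J.
N = E_total / E_photon = 5.25e6.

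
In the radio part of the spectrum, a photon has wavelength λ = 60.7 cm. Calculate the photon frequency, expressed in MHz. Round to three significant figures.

Take c = 2.99792458e8 m/s.
First convert: λ = 60.7 cm = 0.607 m.
For a photon f = c/λ, so f = 4.939e8 Hz.
Converting to MHz: f = 493.9 MHz ≈ 494 MHz.

494 MHz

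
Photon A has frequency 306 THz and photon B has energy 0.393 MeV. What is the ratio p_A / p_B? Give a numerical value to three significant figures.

3.22 × 10^-6

p_A = 6.763 × 10^-28 kg·m/s (from frequency = 306 THz, via p = hf/c).
p_B = 2.100 × 10^-22 kg·m/s (from energy = 0.393 MeV, via p = E/c).
Ratio = 6.763 × 10^-28 / 2.100 × 10^-22 = 3.22 × 10^-6.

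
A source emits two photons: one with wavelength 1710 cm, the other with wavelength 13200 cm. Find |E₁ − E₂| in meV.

6.31e-5 meV

Using E = hc/λ: E₁ = 1.162e-26 J, E₂ = 1.505e-27 J.
|ΔE| = |1.162e-26 − 1.505e-27| = 1.01e-26 J = 6.31e-5 meV.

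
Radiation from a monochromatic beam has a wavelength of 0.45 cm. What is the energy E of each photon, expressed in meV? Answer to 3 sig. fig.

In SI units: λ = 0.45 cm = 0.0045 m.
Since E = hc/λ for a photon, E = 4.414·10^-23 J.
Converting to meV: E = 0.2755 meV ≈ 0.276 meV.

0.276 meV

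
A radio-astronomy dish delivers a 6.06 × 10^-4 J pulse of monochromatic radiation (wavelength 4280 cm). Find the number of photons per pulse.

Per-photon energy: E = 4.641 × 10^-27 J (from wavelength = 4280 cm).
N = E_total / E_photon = 6.06 × 10^-4 J / 4.641 × 10^-27 J = 1.31 × 10^23.

1.31 × 10^23 photons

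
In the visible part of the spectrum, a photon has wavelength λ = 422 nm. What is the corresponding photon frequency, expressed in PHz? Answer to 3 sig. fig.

0.710 PHz

Convert to SI: λ = 422 nm = 4.22e-7 m.
Since f = c/λ for a photon, f = 7.104e14 Hz.
Converting to PHz: f = 0.7104 PHz ≈ 0.710 PHz.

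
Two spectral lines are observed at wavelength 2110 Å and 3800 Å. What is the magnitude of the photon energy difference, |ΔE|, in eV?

Using E = hc/λ: E₁ = 9.414 × 10^-19 J, E₂ = 5.227 × 10^-19 J.
|ΔE| = |9.414 × 10^-19 − 5.227 × 10^-19| = 4.19 × 10^-19 J = 2.61 eV.

2.61 eV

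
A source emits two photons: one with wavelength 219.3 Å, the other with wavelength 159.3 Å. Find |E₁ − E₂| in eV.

21.3 eV

Using E = hc/λ: E₁ = 9.0581 × 10^-18 J, E₂ = 1.2470 × 10^-17 J.
|ΔE| = |9.0581 × 10^-18 − 1.2470 × 10^-17| = 3.41 × 10^-18 J = 21.3 eV.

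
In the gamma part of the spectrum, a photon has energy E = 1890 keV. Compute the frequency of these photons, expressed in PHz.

4.57e5 PHz

First convert: E = 1890 keV = 3.0281e-13 J.
For a photon f = E/h, so f = 4.570e20 Hz.
Converting to PHz: f = 457000 PHz ≈ 4.57e5 PHz.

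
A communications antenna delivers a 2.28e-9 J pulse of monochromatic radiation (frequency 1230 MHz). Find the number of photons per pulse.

2.80e15 photons

Per-photon energy: E = 8.150e-25 J (from frequency = 1230 MHz).
N = E_total / E_photon = 2.28e-9 J / 8.150e-25 J = 2.80e15.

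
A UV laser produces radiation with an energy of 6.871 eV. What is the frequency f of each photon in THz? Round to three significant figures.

1660 THz

Use h = 6.62607015e-34 J·s, 1 eV = 1.602176634e-19 J.
Convert to SI: E = 6.871 eV = 1.1009e-18 J.
The photon relation is f = E/h, giving f = 1.661e15 Hz.
Converting to THz: f = 1661 THz ≈ 1660 THz.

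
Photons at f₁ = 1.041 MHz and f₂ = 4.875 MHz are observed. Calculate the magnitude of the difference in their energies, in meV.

Using E = hf: E₁ = 6.8977·10^-28 J, E₂ = 3.2302·10^-27 J.
|ΔE| = |6.8977·10^-28 − 3.2302·10^-27| = 2.54·10^-27 J = 1.59·10^-5 meV.

1.59·10^-5 meV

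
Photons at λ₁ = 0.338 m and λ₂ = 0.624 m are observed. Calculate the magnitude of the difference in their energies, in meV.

Using E = hc/λ: E₁ = 5.877e-25 J, E₂ = 3.183e-25 J.
|ΔE| = |5.877e-25 − 3.183e-25| = 2.69e-25 J = 1.68e-3 meV.

1.68e-3 meV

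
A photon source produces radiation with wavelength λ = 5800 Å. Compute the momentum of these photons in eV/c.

2.14 eV/c

Use h = 6.62607015e-34 J·s, c = 2.99792458e8 m/s, 1 eV = 1.602176634e-19 J.
First convert: λ = 5800 Å = 5.80e-7 m.
The photon relation is p = h/λ, giving p = 1.142e-27 kg·m/s.
Converting to eV/c: p = 2.138 eV/c ≈ 2.14 eV/c.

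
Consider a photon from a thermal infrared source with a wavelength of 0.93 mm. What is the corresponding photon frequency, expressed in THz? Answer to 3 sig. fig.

Convert to SI: λ = 0.93 mm = 9.3·10^-4 m.
Apply f = c/λ: f = 3.224·10^11 Hz.
Converting to THz: f = 0.3224 THz ≈ 0.322 THz.

0.322 THz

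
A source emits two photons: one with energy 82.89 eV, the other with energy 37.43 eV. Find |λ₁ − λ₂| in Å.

Using λ = hc/E: λ₁ = 1.4958e-8 m, λ₂ = 3.3124e-8 m.
|Δλ| = |1.4958e-8 − 3.3124e-8| = 1.82e-8 m = 182 Å.

182 Å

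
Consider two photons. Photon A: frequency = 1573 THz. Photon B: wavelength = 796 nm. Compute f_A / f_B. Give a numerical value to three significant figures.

f_A = 1.573e15 Hz (from frequency = 1573 THz, via f given directly).
f_B = 3.766e14 Hz (from wavelength = 796 nm, via f = c/λ).
Ratio = 1.573e15 / 3.766e14 = 4.18.

4.18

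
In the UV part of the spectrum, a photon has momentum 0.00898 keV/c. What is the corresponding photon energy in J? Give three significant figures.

1.44e-18 J

First convert: p = 0.00898 keV/c = 4.7992e-27 kg·m/s.
For a photon E = pc, so E = 1.439e-18 J.
So E ≈ 1.44e-18 J.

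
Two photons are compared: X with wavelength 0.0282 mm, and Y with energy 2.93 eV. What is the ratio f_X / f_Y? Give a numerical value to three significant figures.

0.0150

f_X = 1.063e13 Hz (from wavelength = 0.0282 mm, via f = c/λ).
f_Y = 7.085e14 Hz (from energy = 2.93 eV, via f = E/h).
Ratio = 1.063e13 / 7.085e14 = 0.0150.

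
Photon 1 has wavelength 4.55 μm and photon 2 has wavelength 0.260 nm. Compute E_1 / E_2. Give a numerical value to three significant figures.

5.71e-5

E_1 = 4.366e-20 J (from wavelength = 4.55 μm, via E = hc/λ).
E_2 = 7.640e-16 J (from wavelength = 0.260 nm, via E = hc/λ).
Ratio = 4.366e-20 / 7.640e-16 = 5.71e-5.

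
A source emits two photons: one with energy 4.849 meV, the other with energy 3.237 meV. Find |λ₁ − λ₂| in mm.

0.127 mm

Using λ = hc/E: λ₁ = 2.5569e-4 m, λ₂ = 3.8302e-4 m.
|Δλ| = |2.5569e-4 − 3.8302e-4| = 1.27e-4 m = 0.127 mm.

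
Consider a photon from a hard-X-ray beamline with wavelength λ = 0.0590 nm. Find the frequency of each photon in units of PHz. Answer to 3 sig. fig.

First convert: λ = 0.0590 nm = 5.90 × 10^-11 m.
Since f = c/λ for a photon, f = 5.081 × 10^18 Hz.
Converting to PHz: f = 5081 PHz ≈ 5080 PHz.

5080 PHz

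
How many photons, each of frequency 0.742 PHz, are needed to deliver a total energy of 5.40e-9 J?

Per-photon energy: E = 4.917e-19 J (from frequency = 0.742 PHz).
N = E_total / E_photon = 5.40e-9 J / 4.917e-19 J = 1.10e10.

1.10e10 photons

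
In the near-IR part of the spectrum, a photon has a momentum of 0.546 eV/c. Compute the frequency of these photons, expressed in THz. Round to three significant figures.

132 THz

First convert: p = 0.546 eV/c = 2.9180 × 10^-28 kg·m/s.
For a photon f = pc/h, so f = 1.320 × 10^14 Hz.
Converting to THz: f = 132.0 THz ≈ 132 THz.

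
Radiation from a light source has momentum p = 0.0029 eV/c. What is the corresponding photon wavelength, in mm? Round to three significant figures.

0.428 mm

Convert to SI: p = 0.0029 eV/c = 1.5498e-30 kg·m/s.
Since λ = h/p for a photon, λ = 4.275e-4 m.
Converting to mm: λ = 0.4275 mm ≈ 0.428 mm.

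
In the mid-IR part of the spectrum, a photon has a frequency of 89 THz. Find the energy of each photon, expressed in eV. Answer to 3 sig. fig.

(h = 6.62607015 × 10^-34 J·s, 1 eV = 1.602176634 × 10^-19 J.)
Convert to SI: f = 89 THz = 8.9 × 10^13 Hz.
For a photon E = hf, so E = 5.897 × 10^-20 J.
Converting to eV: E = 0.3681 eV ≈ 0.368 eV.

0.368 eV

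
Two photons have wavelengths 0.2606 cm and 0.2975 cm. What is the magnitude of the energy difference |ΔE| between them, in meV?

0.0590 meV

Using E = hc/λ: E₁ = 7.6226e-23 J, E₂ = 6.6771e-23 J.
|ΔE| = |7.6226e-23 − 6.6771e-23| = 9.45e-24 J = 0.0590 meV.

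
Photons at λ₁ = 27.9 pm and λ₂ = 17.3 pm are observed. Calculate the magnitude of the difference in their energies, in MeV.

Using E = hc/λ: E₁ = 7.120 × 10^-15 J, E₂ = 1.148 × 10^-14 J.
|ΔE| = |7.120 × 10^-15 − 1.148 × 10^-14| = 4.36 × 10^-15 J = 0.0272 MeV.

0.0272 MeV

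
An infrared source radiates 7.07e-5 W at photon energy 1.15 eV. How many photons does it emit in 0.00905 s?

Total energy: E_total = P·t = 7.07e-5 × 0.00905 = 6.398e-7 J.
Per-photon energy: E = 1.843e-19 J.
N = E_total / E_photon = 3.47e12.

3.47e12 photons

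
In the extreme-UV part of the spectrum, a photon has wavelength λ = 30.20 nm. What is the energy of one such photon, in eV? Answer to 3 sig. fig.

41.1 eV

Take h = 6.62607015 × 10^-34 J·s, c = 2.99792458 × 10^8 m/s, 1 eV = 1.602176634 × 10^-19 J.
First convert: λ = 30.20 nm = 3.020 × 10^-8 m.
For a photon E = hc/λ, so E = 6.578 × 10^-18 J.
Converting to eV: E = 41.05 eV ≈ 41.1 eV.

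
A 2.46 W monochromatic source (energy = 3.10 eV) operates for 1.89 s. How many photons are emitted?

Total energy: E_total = P·t = 2.46 × 1.89 = 4.649 J.
Per-photon energy: E = 4.967e-19 J.
N = E_total / E_photon = 9.36e18.

9.36e18 photons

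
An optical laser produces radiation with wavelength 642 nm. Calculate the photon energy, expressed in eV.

1.93 eV

Convert to SI: λ = 642 nm = 6.42e-7 m.
Since E = hc/λ for a photon, E = 3.094e-19 J.
Converting to eV: E = 1.931 eV ≈ 1.93 eV.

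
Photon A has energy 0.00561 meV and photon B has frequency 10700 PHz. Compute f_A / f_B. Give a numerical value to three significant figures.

f_A = 1.356e9 Hz (from energy = 0.00561 meV, via f = E/h).
f_B = 1.070e19 Hz (from frequency = 10700 PHz, via f given directly).
Ratio = 1.356e9 / 1.070e19 = 1.27e-10.

1.27e-10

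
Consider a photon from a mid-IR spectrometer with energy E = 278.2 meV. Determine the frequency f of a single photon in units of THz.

67.3 THz

(h = 6.62607015e-34 J·s, 1 eV = 1.602176634e-19 J.)
First convert: E = 278.2 meV = 4.4573e-20 J.
For a photon f = E/h, so f = 6.727e13 Hz.
Converting to THz: f = 67.27 THz ≈ 67.3 THz.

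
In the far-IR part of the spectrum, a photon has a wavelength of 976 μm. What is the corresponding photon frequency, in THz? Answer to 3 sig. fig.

0.307 THz

Convert to SI: λ = 976 μm = 9.76 × 10^-4 m.
For a photon f = c/λ, so f = 3.072 × 10^11 Hz.
Converting to THz: f = 0.3072 THz ≈ 0.307 THz.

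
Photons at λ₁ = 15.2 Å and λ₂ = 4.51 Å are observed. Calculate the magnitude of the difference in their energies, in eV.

1930 eV

Using E = hc/λ: E₁ = 1.307 × 10^-16 J, E₂ = 4.405 × 10^-16 J.
|ΔE| = |1.307 × 10^-16 − 4.405 × 10^-16| = 3.10 × 10^-16 J = 1930 eV.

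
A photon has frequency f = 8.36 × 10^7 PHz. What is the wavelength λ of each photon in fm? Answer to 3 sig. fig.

First convert: f = 8.36 × 10^7 PHz = 8.36 × 10^22 Hz.
Since λ = c/f for a photon, λ = 3.586 × 10^-15 m.
Converting to fm: λ = 3.586 fm ≈ 3.59 fm.

3.59 fm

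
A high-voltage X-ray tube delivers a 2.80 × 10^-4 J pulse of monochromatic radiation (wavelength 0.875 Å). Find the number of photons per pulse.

1.23 × 10^11 photons

Per-photon energy: E = 2.270 × 10^-15 J (from wavelength = 0.875 Å).
N = E_total / E_photon = 2.80 × 10^-4 J / 2.270 × 10^-15 J = 1.23 × 10^11.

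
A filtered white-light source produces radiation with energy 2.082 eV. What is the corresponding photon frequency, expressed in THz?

In SI units: E = 2.082 eV = 3.3357 × 10^-19 J.
The photon relation is f = E/h, giving f = 5.034 × 10^14 Hz.
Converting to THz: f = 503.4 THz ≈ 503 THz.

503 THz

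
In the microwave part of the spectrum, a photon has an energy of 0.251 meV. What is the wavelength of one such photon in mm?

Use h = 6.62607015e-34 J·s, c = 2.99792458e8 m/s, 1 eV = 1.602176634e-19 J.
First convert: E = 0.251 meV = 4.0215e-23 J.
For a photon λ = hc/E, so λ = 0.004940 m.
Converting to mm: λ = 4.940 mm ≈ 4.94 mm.

4.94 mm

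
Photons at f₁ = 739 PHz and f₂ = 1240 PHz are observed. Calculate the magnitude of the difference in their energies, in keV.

Using E = hf: E₁ = 4.897 × 10^-16 J, E₂ = 8.216 × 10^-16 J.
|ΔE| = |4.897 × 10^-16 − 8.216 × 10^-16| = 3.32 × 10^-16 J = 2.07 keV.

2.07 keV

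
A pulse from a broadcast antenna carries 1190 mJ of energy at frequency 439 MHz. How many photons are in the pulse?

4.09 × 10^24 photons

Per-photon energy: E = 2.909 × 10^-25 J (from frequency = 439 MHz).
N = E_total / E_photon = 1.19 J / 2.909 × 10^-25 J = 4.09 × 10^24.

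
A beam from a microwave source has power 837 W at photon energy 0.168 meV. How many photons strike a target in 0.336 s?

1.04e25 photons

Total energy: E_total = P·t = 837 × 0.336 = 281.2 J.
Per-photon energy: E = 2.692e-23 J.
N = E_total / E_photon = 1.04e25.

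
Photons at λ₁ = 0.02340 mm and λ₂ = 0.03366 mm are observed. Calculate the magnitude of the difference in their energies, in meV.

Using E = hc/λ: E₁ = 8.4891e-21 J, E₂ = 5.9015e-21 J.
|ΔE| = |8.4891e-21 − 5.9015e-21| = 2.59e-21 J = 16.2 meV.

16.2 meV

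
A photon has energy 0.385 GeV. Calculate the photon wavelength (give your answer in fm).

3.22 fm

First convert: E = 0.385 GeV = 6.1684 × 10^-11 J.
For a photon λ = hc/E, so λ = 3.220 × 10^-15 m.
Converting to fm: λ = 3.220 fm ≈ 3.22 fm.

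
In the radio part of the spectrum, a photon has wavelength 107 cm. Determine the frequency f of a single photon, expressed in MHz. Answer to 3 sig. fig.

280 MHz

Take c = 2.99792458·10^8 m/s.
In SI units: λ = 107 cm = 1.07 m.
Since f = c/λ for a photon, f = 2.802·10^8 Hz.
Converting to MHz: f = 280.2 MHz ≈ 280 MHz.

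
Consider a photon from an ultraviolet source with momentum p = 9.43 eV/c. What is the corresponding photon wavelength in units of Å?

Use h = 6.62607015e-34 J·s, c = 2.99792458e8 m/s, 1 eV = 1.602176634e-19 J.
In SI units: p = 9.43 eV/c = 5.0397e-27 kg·m/s.
The photon relation is λ = h/p, giving λ = 1.315e-7 m.
Converting to Å: λ = 1315 Å ≈ 1310 Å.

1310 Å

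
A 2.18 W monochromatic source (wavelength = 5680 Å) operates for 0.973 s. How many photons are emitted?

Total energy: E_total = P·t = 2.18 × 0.973 = 2.121 J.
Per-photon energy: E = 3.497 × 10^-19 J.
N = E_total / E_photon = 6.07 × 10^18.

6.07 × 10^18 photons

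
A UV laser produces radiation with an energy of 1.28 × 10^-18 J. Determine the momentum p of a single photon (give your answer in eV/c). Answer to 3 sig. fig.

7.99 eV/c

Take c = 2.99792458 × 10^8 m/s, 1 eV = 1.602176634 × 10^-19 J.
Since p = E/c for a photon, p = 4.270 × 10^-27 kg·m/s.
Converting to eV/c: p = 7.989 eV/c ≈ 7.99 eV/c.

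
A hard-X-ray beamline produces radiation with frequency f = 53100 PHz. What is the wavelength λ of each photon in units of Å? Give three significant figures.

In SI units: f = 53100 PHz = 5.31e19 Hz.
For a photon λ = c/f, so λ = 5.646e-12 m.
Converting to Å: λ = 0.05646 Å ≈ 0.0565 Å.

0.0565 Å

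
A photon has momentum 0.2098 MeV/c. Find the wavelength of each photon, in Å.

0.0591 Å

(h = 6.62607015e-34 J·s, c = 2.99792458e8 m/s, 1 eV = 1.602176634e-19 J.)
In SI units: p = 0.2098 MeV/c = 1.1212e-22 kg·m/s.
Apply λ = h/p: λ = 5.910e-12 m.
Converting to Å: λ = 0.05910 Å ≈ 0.0591 Å.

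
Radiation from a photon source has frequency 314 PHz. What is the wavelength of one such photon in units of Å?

9.55 Å

In SI units: f = 314 PHz = 3.14e17 Hz.
The photon relation is λ = c/f, giving λ = 9.548e-10 m.
Converting to Å: λ = 9.548 Å ≈ 9.55 Å.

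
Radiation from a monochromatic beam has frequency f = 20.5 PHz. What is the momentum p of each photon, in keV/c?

(h = 6.62607015·10^-34 J·s, c = 2.99792458·10^8 m/s, 1 eV = 1.602176634·10^-19 J.)
First convert: f = 20.5 PHz = 2.05·10^16 Hz.
For a photon p = hf/c, so p = 4.531·10^-26 kg·m/s.
Converting to keV/c: p = 0.08478 keV/c ≈ 0.0848 keV/c.

0.0848 keV/c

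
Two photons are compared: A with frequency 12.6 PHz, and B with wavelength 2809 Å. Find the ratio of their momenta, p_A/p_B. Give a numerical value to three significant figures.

p_A = 2.785e-26 kg·m/s (from frequency = 12.6 PHz, via p = hf/c).
p_B = 2.359e-27 kg·m/s (from wavelength = 2809 Å, via p = h/λ).
Ratio = 2.785e-26 / 2.359e-27 = 11.8.

11.8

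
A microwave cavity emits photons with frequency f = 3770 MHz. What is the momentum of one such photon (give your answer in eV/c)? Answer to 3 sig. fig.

1.56e-5 eV/c

First convert: f = 3770 MHz = 3.77e9 Hz.
Since p = hf/c for a photon, p = 8.333e-33 kg·m/s.
Converting to eV/c: p = 1.559e-5 eV/c ≈ 1.56e-5 eV/c.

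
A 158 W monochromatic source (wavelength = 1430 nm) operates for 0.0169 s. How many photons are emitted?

Total energy: E_total = P·t = 158 × 0.0169 = 2.670 J.
Per-photon energy: E = 1.389e-19 J.
N = E_total / E_photon = 1.92e19.

1.92e19 photons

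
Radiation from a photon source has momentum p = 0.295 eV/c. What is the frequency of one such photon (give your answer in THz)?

71.3 THz

(h = 6.62607015·10^-34 J·s, c = 2.99792458·10^8 m/s, 1 eV = 1.602176634·10^-19 J.)
In SI units: p = 0.295 eV/c = 1.5766·10^-28 kg·m/s.
Since f = pc/h for a photon, f = 7.133·10^13 Hz.
Converting to THz: f = 71.33 THz ≈ 71.3 THz.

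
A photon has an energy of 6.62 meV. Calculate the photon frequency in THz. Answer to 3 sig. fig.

In SI units: E = 6.62 meV = 1.0606·10^-21 J.
For a photon f = E/h, so f = 1.601·10^12 Hz.
Converting to THz: f = 1.601 THz ≈ 1.60 THz.

1.60 THz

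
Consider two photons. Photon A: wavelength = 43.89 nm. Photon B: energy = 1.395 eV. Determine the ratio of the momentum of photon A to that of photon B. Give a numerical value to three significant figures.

p_A = 1.510·10^-26 kg·m/s (from wavelength = 43.89 nm, via p = h/λ).
p_B = 7.455·10^-28 kg·m/s (from energy = 1.395 eV, via p = E/c).
Ratio = 1.510·10^-26 / 7.455·10^-28 = 20.3.

20.3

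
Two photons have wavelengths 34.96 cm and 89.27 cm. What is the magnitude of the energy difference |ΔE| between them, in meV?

Using E = hc/λ: E₁ = 5.6821 × 10^-25 J, E₂ = 2.2252 × 10^-25 J.
|ΔE| = |5.6821 × 10^-25 − 2.2252 × 10^-25| = 3.46 × 10^-25 J = 2.16 × 10^-3 meV.

2.16 × 10^-3 meV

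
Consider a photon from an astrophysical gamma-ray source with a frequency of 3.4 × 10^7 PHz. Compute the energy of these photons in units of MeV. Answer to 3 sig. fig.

141 MeV

(h = 6.62607015 × 10^-34 J·s, 1 eV = 1.602176634 × 10^-19 J.)
In SI units: f = 3.4 × 10^7 PHz = 3.4 × 10^22 Hz.
The photon relation is E = hf, giving E = 2.253 × 10^-11 J.
Converting to MeV: E = 140.6 MeV ≈ 141 MeV.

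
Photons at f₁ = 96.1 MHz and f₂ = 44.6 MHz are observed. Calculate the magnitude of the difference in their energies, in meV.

2.13e-4 meV

Using E = hf: E₁ = 6.368e-26 J, E₂ = 2.955e-26 J.
|ΔE| = |6.368e-26 − 2.955e-26| = 3.41e-26 J = 2.13e-4 meV.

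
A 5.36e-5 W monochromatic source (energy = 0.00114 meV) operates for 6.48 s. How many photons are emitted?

1.90e21 photons

Total energy: E_total = P·t = 5.36e-5 × 6.48 = 3.473e-4 J.
Per-photon energy: E = 1.826e-25 J.
N = E_total / E_photon = 1.90e21.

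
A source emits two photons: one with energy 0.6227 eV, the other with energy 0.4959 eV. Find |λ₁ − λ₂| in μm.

0.509 μm

Using λ = hc/E: λ₁ = 1.9911·10^-6 m, λ₂ = 2.5002·10^-6 m.
|Δλ| = |1.9911·10^-6 − 2.5002·10^-6| = 5.09·10^-7 m = 0.509 μm.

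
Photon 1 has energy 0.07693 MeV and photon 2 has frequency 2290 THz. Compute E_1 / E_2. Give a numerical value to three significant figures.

E_1 = 1.233 × 10^-14 J (from energy = 0.07693 MeV, via E given directly).
E_2 = 1.517 × 10^-18 J (from frequency = 2290 THz, via E = hf).
Ratio = 1.233 × 10^-14 / 1.517 × 10^-18 = 8120.

8120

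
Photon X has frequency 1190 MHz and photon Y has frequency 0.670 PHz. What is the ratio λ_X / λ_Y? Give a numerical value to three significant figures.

λ_X = 0.2519 m (from frequency = 1190 MHz, via λ = c/f).
λ_Y = 4.475·10^-7 m (from frequency = 0.670 PHz, via λ = c/f).
Ratio = 0.2519 / 4.475·10^-7 = 5.63·10^5.

5.63·10^5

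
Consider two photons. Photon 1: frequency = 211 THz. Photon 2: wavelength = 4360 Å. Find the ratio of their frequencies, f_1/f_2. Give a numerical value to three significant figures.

f_1 = 2.110e14 Hz (from frequency = 211 THz, via f given directly).
f_2 = 6.876e14 Hz (from wavelength = 4360 Å, via f = c/λ).
Ratio = 2.110e14 / 6.876e14 = 0.307.

0.307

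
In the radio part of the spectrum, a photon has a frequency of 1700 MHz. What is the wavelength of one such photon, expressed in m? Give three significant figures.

Use c = 2.99792458 × 10^8 m/s.
In SI units: f = 1700 MHz = 1.7 × 10^9 Hz.
For a photon λ = c/f, so λ = 0.1763 m.
So λ ≈ 0.176 m.

0.176 m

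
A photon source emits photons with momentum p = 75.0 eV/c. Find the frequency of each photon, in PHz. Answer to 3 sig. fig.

(h = 6.62607015e-34 J·s, c = 2.99792458e8 m/s, 1 eV = 1.602176634e-19 J.)
Convert to SI: p = 75.0 eV/c = 4.0082e-26 kg·m/s.
For a photon f = pc/h, so f = 1.813e16 Hz.
Converting to PHz: f = 18.13 PHz ≈ 18.1 PHz.

18.1 PHz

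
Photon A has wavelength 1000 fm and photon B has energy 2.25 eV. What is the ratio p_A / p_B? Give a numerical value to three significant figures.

5.51e5

p_A = 6.626e-22 kg·m/s (from wavelength = 1000 fm, via p = h/λ).
p_B = 1.202e-27 kg·m/s (from energy = 2.25 eV, via p = E/c).
Ratio = 6.626e-22 / 1.202e-27 = 5.51e5.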